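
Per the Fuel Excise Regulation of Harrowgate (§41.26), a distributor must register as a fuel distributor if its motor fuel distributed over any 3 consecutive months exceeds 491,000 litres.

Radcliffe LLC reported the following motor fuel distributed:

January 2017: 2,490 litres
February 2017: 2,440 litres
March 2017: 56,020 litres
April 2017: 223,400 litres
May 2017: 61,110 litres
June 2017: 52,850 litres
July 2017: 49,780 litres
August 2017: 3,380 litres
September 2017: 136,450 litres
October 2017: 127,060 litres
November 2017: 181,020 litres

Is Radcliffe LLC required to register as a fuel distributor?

No

January 2017–March 2017: 2,490 litres + 2,440 litres + 56,020 litres = 60,950 litres (under)
February 2017–April 2017: 2,440 litres + 56,020 litres + 223,400 litres = 281,860 litres (under)
March 2017–May 2017: 56,020 litres + 223,400 litres + 61,110 litres = 340,530 litres (under)
April 2017–June 2017: 223,400 litres + 61,110 litres + 52,850 litres = 337,360 litres (under)
May 2017–July 2017: 61,110 litres + 52,850 litres + 49,780 litres = 163,740 litres (under)
June 2017–August 2017: 52,850 litres + 49,780 litres + 3,380 litres = 106,010 litres (under)
July 2017–September 2017: 49,780 litres + 3,380 litres + 136,450 litres = 189,610 litres (under)
August 2017–October 2017: 3,380 litres + 136,450 litres + 127,060 litres = 266,890 litres (under)
September 2017–November 2017: 136,450 litres + 127,060 litres + 181,020 litres = 444,530 litres (under)
No window exceeds 491,000 litres.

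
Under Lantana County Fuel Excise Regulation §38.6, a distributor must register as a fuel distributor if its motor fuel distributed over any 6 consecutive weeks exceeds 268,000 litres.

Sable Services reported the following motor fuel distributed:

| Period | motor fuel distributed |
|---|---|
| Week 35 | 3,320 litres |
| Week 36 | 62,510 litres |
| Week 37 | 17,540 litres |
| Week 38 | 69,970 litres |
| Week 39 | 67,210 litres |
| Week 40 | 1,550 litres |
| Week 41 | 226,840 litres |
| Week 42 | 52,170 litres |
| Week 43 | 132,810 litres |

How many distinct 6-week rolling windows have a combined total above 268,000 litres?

Week 35–Week 40: 3,320 litres + 62,510 litres + 17,540 litres + 69,970 litres + 67,210 litres + 1,550 litres = 222,100 litres (under)
Week 36–Week 41: 62,510 litres + 17,540 litres + 69,970 litres + 67,210 litres + 1,550 litres + 226,840 litres = 445,620 litres (over)
Week 37–Week 42: 17,540 litres + 69,970 litres + 67,210 litres + 1,550 litres + 226,840 litres + 52,170 litres = 435,280 litres (over)
Week 38–Week 43: 69,970 litres + 67,210 litres + 1,550 litres + 226,840 litres + 52,170 litres + 132,810 litres = 550,550 litres (over)
3 windows exceed the threshold.

3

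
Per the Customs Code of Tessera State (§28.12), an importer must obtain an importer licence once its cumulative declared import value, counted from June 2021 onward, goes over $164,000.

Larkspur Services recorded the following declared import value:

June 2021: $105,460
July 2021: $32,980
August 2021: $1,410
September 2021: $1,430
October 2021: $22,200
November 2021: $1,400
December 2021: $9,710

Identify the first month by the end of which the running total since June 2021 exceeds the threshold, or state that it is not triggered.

November 2021

Through June 2021: $105,460
Through July 2021: $138,440
Through August 2021: $139,850
Through September 2021: $141,280
Through October 2021: $163,480
Through November 2021: $164,880 ← exceeds threshold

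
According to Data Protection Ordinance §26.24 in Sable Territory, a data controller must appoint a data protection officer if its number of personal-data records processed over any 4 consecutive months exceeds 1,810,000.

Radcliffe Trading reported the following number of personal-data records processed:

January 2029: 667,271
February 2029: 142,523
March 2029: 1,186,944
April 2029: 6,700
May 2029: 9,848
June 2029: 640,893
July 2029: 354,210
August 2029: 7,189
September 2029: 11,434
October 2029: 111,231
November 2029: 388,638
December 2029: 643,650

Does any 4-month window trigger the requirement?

Yes

January 2029–April 2029: 667,271 + 142,523 + 1,186,944 + 6,700 = 2,003,438 (over)
February 2029–May 2029: 142,523 + 1,186,944 + 6,700 + 9,848 = 1,346,015 (under)
March 2029–June 2029: 1,186,944 + 6,700 + 9,848 + 640,893 = 1,844,385 (over)
April 2029–July 2029: 6,700 + 9,848 + 640,893 + 354,210 = 1,011,651 (under)
May 2029–August 2029: 9,848 + 640,893 + 354,210 + 7,189 = 1,012,140 (under)
June 2029–September 2029: 640,893 + 354,210 + 7,189 + 11,434 = 1,013,726 (under)
July 2029–October 2029: 354,210 + 7,189 + 11,434 + 111,231 = 484,064 (under)
August 2029–November 2029: 7,189 + 11,434 + 111,231 + 388,638 = 518,492 (under)
September 2029–December 2029: 11,434 + 111,231 + 388,638 + 643,650 = 1,154,953 (under)
At least one window exceeds 1,810,000.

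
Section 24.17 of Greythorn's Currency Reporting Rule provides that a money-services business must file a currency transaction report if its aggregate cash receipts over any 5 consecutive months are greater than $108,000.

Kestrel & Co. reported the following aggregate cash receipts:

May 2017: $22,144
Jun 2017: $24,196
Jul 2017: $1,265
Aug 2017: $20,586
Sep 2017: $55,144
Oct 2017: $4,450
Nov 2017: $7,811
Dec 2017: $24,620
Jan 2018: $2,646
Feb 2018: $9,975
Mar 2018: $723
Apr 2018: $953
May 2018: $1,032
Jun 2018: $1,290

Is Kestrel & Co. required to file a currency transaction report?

May 2017–Sep 2017: $22,144 + $24,196 + $1,265 + $20,586 + $55,144 = $123,335 (over)
Jun 2017–Oct 2017: $24,196 + $1,265 + $20,586 + $55,144 + $4,450 = $105,641 (under)
Jul 2017–Nov 2017: $1,265 + $20,586 + $55,144 + $4,450 + $7,811 = $89,256 (under)
Aug 2017–Dec 2017: $20,586 + $55,144 + $4,450 + $7,811 + $24,620 = $112,611 (over)
Sep 2017–Jan 2018: $55,144 + $4,450 + $7,811 + $24,620 + $2,646 = $94,671 (under)
Oct 2017–Feb 2018: $4,450 + $7,811 + $24,620 + $2,646 + $9,975 = $49,502 (under)
Nov 2017–Mar 2018: $7,811 + $24,620 + $2,646 + $9,975 + $723 = $45,775 (under)
Dec 2017–Apr 2018: $24,620 + $2,646 + $9,975 + $723 + $953 = $38,917 (under)
Jan 2018–May 2018: $2,646 + $9,975 + $723 + $953 + $1,032 = $15,329 (under)
Feb 2018–Jun 2018: $9,975 + $723 + $953 + $1,032 + $1,290 = $13,973 (under)
At least one window exceeds $108,000.

Yes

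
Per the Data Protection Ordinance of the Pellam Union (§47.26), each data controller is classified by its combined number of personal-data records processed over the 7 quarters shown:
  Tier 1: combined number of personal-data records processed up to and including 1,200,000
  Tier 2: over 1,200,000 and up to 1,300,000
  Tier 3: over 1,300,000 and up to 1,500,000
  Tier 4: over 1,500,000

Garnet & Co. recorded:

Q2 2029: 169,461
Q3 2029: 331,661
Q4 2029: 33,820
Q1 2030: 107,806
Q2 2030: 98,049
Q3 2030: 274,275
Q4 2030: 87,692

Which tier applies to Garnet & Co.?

Combined number of personal-data records processed: 169,461 + 331,661 + 33,820 + 107,806 + 98,049 + 274,275 + 87,692 = 1,102,764.
1,102,764 ≤ 1,200,000, so Tier 1 applies.

Tier 1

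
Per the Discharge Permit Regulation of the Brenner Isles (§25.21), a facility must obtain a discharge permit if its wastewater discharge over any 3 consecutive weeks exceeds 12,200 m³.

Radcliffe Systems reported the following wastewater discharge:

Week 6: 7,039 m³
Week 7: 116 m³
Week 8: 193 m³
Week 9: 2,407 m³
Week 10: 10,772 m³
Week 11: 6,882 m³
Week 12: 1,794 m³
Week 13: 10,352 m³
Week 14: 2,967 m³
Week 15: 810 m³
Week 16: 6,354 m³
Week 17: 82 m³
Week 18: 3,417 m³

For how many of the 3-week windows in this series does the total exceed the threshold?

Week 6–Week 8: 7,039 m³ + 116 m³ + 193 m³ = 7,348 m³ (under)
Week 7–Week 9: 116 m³ + 193 m³ + 2,407 m³ = 2,716 m³ (under)
Week 8–Week 10: 193 m³ + 2,407 m³ + 10,772 m³ = 13,372 m³ (over)
Week 9–Week 11: 2,407 m³ + 10,772 m³ + 6,882 m³ = 20,061 m³ (over)
Week 10–Week 12: 10,772 m³ + 6,882 m³ + 1,794 m³ = 19,448 m³ (over)
Week 11–Week 13: 6,882 m³ + 1,794 m³ + 10,352 m³ = 19,028 m³ (over)
Week 12–Week 14: 1,794 m³ + 10,352 m³ + 2,967 m³ = 15,113 m³ (over)
Week 13–Week 15: 10,352 m³ + 2,967 m³ + 810 m³ = 14,129 m³ (over)
Week 14–Week 16: 2,967 m³ + 810 m³ + 6,354 m³ = 10,131 m³ (under)
Week 15–Week 17: 810 m³ + 6,354 m³ + 82 m³ = 7,246 m³ (under)
Week 16–Week 18: 6,354 m³ + 82 m³ + 3,417 m³ = 9,853 m³ (under)
6 windows exceed the threshold.

6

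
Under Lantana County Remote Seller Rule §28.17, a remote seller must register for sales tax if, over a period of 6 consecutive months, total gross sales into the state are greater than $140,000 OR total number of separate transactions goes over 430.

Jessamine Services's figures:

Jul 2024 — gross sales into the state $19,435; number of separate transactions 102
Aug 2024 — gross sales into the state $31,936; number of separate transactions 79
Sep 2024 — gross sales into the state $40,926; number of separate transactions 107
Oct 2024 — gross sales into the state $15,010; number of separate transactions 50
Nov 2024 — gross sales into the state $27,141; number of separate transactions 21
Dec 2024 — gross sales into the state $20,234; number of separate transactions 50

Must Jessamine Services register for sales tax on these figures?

Yes

Total gross sales into the state: $19,435 + $31,936 + $40,926 + $15,010 + $27,141 + $20,234 = $154,682 (> $140,000).
Total number of separate transactions: 102 + 79 + 107 + 50 + 21 + 50 = 409 (≤ 430).
The test is 'or': at least one threshold is exceeded.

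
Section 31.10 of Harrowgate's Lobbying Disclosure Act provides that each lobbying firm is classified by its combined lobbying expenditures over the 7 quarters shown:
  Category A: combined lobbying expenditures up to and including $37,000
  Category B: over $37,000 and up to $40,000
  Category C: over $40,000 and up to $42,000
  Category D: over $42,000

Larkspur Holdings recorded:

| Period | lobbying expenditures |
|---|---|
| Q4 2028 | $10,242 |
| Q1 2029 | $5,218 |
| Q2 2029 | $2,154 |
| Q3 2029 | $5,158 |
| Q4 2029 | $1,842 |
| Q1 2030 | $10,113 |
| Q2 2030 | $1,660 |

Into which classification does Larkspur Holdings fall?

Combined lobbying expenditures: $10,242 + $5,218 + $2,154 + $5,158 + $1,842 + $10,113 + $1,660 = $36,387.
$36,387 ≤ $37,000, so Category A applies.

Category A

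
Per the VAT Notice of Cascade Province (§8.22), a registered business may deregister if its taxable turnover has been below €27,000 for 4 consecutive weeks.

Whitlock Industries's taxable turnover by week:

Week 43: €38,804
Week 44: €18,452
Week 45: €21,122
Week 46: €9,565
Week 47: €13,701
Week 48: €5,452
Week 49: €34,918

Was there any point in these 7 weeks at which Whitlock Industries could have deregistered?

Yes

Weeks below €27,000: Week 44, Week 45, Week 46, Week 47, Week 48.
Longest run of consecutive weeks below the threshold: 5.
5 ≥ 4, so Whitlock Industries became eligible.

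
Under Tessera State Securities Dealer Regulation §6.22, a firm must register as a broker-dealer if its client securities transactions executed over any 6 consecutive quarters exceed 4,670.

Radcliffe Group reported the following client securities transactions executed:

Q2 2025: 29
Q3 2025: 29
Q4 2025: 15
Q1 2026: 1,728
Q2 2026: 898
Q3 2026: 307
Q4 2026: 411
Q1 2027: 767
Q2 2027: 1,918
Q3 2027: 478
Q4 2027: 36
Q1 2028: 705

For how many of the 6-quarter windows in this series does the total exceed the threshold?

2

Q2 2025–Q3 2026: 29 + 29 + 15 + 1,728 + 898 + 307 = 3,006 (under)
Q3 2025–Q4 2026: 29 + 15 + 1,728 + 898 + 307 + 411 = 3,388 (under)
Q4 2025–Q1 2027: 15 + 1,728 + 898 + 307 + 411 + 767 = 4,126 (under)
Q1 2026–Q2 2027: 1,728 + 898 + 307 + 411 + 767 + 1,918 = 6,029 (over)
Q2 2026–Q3 2027: 898 + 307 + 411 + 767 + 1,918 + 478 = 4,779 (over)
Q3 2026–Q4 2027: 307 + 411 + 767 + 1,918 + 478 + 36 = 3,917 (under)
Q4 2026–Q1 2028: 411 + 767 + 1,918 + 478 + 36 + 705 = 4,315 (under)
2 windows exceed the threshold.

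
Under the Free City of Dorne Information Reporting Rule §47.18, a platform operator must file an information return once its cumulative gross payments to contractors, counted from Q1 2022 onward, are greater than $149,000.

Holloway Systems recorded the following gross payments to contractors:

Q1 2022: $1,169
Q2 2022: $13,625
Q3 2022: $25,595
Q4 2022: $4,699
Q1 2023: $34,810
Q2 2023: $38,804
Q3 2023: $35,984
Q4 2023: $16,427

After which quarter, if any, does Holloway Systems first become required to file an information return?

Q3 2023

Through Q1 2022: $1,169
Through Q2 2022: $14,794
Through Q3 2022: $40,389
Through Q4 2022: $45,088
Through Q1 2023: $79,898
Through Q2 2023: $118,702
Through Q3 2023: $154,686 ← exceeds threshold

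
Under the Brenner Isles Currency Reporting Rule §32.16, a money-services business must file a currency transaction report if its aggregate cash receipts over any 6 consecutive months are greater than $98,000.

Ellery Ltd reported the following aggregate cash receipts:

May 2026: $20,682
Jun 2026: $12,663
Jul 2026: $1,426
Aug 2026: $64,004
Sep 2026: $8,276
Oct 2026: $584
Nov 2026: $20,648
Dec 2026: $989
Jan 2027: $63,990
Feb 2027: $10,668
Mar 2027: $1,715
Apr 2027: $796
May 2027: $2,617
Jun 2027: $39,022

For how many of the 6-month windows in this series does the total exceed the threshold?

May 2026–Oct 2026: $20,682 + $12,663 + $1,426 + $64,004 + $8,276 + $584 = $107,635 (over)
Jun 2026–Nov 2026: $12,663 + $1,426 + $64,004 + $8,276 + $584 + $20,648 = $107,601 (over)
Jul 2026–Dec 2026: $1,426 + $64,004 + $8,276 + $584 + $20,648 + $989 = $95,927 (under)
Aug 2026–Jan 2027: $64,004 + $8,276 + $584 + $20,648 + $989 + $63,990 = $158,491 (over)
Sep 2026–Feb 2027: $8,276 + $584 + $20,648 + $989 + $63,990 + $10,668 = $105,155 (over)
Oct 2026–Mar 2027: $584 + $20,648 + $989 + $63,990 + $10,668 + $1,715 = $98,594 (over)
Nov 2026–Apr 2027: $20,648 + $989 + $63,990 + $10,668 + $1,715 + $796 = $98,806 (over)
Dec 2026–May 2027: $989 + $63,990 + $10,668 + $1,715 + $796 + $2,617 = $80,775 (under)
Jan 2027–Jun 2027: $63,990 + $10,668 + $1,715 + $796 + $2,617 + $39,022 = $118,808 (over)
7 windows exceed the threshold.

7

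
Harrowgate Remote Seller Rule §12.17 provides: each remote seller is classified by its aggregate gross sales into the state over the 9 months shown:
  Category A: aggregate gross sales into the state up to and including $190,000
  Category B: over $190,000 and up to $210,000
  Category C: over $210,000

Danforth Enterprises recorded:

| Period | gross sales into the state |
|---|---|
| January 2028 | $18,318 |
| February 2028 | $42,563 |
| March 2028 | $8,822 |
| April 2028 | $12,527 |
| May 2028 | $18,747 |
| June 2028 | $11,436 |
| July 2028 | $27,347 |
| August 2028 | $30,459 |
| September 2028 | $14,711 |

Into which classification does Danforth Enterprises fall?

Category A

Aggregate gross sales into the state: $18,318 + $42,563 + $8,822 + $12,527 + $18,747 + $11,436 + $27,347 + $30,459 + $14,711 = $184,930.
$184,930 ≤ $190,000, so Category A applies.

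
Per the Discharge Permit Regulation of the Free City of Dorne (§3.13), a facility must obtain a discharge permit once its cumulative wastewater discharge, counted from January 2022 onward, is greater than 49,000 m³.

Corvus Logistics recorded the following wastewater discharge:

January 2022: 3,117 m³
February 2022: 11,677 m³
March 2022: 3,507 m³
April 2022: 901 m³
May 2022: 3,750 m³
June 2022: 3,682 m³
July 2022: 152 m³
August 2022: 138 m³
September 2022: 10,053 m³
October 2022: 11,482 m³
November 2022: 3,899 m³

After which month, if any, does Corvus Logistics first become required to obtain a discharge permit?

November 2022

Through January 2022: 3,117 m³
Through February 2022: 14,794 m³
Through March 2022: 18,301 m³
Through April 2022: 19,202 m³
Through May 2022: 22,952 m³
Through June 2022: 26,634 m³
Through July 2022: 26,786 m³
Through August 2022: 26,924 m³
Through September 2022: 36,977 m³
Through October 2022: 48,459 m³
Through November 2022: 52,358 m³ ← exceeds threshold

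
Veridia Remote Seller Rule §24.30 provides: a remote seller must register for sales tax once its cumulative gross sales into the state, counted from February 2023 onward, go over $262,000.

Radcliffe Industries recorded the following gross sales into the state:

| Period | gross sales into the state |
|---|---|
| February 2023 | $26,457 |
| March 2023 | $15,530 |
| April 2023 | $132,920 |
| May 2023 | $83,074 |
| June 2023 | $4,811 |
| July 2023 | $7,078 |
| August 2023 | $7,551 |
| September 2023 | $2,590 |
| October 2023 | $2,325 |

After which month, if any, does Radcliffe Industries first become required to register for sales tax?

Through February 2023: $26,457
Through March 2023: $41,987
Through April 2023: $174,907
Through May 2023: $257,981
Through June 2023: $262,792 ← exceeds threshold

June 2023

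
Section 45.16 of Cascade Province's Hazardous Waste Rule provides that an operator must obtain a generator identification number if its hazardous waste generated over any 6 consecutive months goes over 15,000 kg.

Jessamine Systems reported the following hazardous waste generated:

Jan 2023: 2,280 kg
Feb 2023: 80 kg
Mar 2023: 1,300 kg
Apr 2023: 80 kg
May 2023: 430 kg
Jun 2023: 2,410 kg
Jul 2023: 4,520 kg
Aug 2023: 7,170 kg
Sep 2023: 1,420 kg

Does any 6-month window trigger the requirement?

Jan 2023–Jun 2023: 2,280 kg + 80 kg + 1,300 kg + 80 kg + 430 kg + 2,410 kg = 6,580 kg (under)
Feb 2023–Jul 2023: 80 kg + 1,300 kg + 80 kg + 430 kg + 2,410 kg + 4,520 kg = 8,820 kg (under)
Mar 2023–Aug 2023: 1,300 kg + 80 kg + 430 kg + 2,410 kg + 4,520 kg + 7,170 kg = 15,910 kg (over)
Apr 2023–Sep 2023: 80 kg + 430 kg + 2,410 kg + 4,520 kg + 7,170 kg + 1,420 kg = 16,030 kg (over)
At least one window exceeds 15,000 kg.

Yes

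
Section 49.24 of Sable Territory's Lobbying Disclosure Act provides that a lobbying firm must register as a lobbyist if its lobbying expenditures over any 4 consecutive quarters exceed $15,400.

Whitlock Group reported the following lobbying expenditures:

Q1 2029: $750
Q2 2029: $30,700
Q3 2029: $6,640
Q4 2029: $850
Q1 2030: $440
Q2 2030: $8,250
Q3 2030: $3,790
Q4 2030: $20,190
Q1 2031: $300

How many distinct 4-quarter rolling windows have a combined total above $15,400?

5

Q1 2029–Q4 2029: $750 + $30,700 + $6,640 + $850 = $38,940 (over)
Q2 2029–Q1 2030: $30,700 + $6,640 + $850 + $440 = $38,630 (over)
Q3 2029–Q2 2030: $6,640 + $850 + $440 + $8,250 = $16,180 (over)
Q4 2029–Q3 2030: $850 + $440 + $8,250 + $3,790 = $13,330 (under)
Q1 2030–Q4 2030: $440 + $8,250 + $3,790 + $20,190 = $32,670 (over)
Q2 2030–Q1 2031: $8,250 + $3,790 + $20,190 + $300 = $32,530 (over)
5 windows exceed the threshold.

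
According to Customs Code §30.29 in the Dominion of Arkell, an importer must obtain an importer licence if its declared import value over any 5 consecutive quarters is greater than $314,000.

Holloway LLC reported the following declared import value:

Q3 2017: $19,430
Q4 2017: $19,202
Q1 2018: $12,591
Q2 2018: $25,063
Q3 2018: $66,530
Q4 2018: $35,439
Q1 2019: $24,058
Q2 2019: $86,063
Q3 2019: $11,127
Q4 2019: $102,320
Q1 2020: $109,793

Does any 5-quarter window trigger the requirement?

Q3 2017–Q3 2018: $19,430 + $19,202 + $12,591 + $25,063 + $66,530 = $142,816 (under)
Q4 2017–Q4 2018: $19,202 + $12,591 + $25,063 + $66,530 + $35,439 = $158,825 (under)
Q1 2018–Q1 2019: $12,591 + $25,063 + $66,530 + $35,439 + $24,058 = $163,681 (under)
Q2 2018–Q2 2019: $25,063 + $66,530 + $35,439 + $24,058 + $86,063 = $237,153 (under)
Q3 2018–Q3 2019: $66,530 + $35,439 + $24,058 + $86,063 + $11,127 = $223,217 (under)
Q4 2018–Q4 2019: $35,439 + $24,058 + $86,063 + $11,127 + $102,320 = $259,007 (under)
Q1 2019–Q1 2020: $24,058 + $86,063 + $11,127 + $102,320 + $109,793 = $333,361 (over)
At least one window exceeds $314,000.

Yes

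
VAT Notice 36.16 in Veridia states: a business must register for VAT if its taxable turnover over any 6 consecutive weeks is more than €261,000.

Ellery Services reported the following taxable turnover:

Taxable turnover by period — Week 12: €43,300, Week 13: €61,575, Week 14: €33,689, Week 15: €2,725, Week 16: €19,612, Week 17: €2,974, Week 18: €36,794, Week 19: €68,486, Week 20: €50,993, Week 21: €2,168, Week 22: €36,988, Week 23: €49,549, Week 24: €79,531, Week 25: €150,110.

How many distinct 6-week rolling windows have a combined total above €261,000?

2

Week 12–Week 17: €43,300 + €61,575 + €33,689 + €2,725 + €19,612 + €2,974 = €163,875 (under)
Week 13–Week 18: €61,575 + €33,689 + €2,725 + €19,612 + €2,974 + €36,794 = €157,369 (under)
Week 14–Week 19: €33,689 + €2,725 + €19,612 + €2,974 + €36,794 + €68,486 = €164,280 (under)
Week 15–Week 20: €2,725 + €19,612 + €2,974 + €36,794 + €68,486 + €50,993 = €181,584 (under)
Week 16–Week 21: €19,612 + €2,974 + €36,794 + €68,486 + €50,993 + €2,168 = €181,027 (under)
Week 17–Week 22: €2,974 + €36,794 + €68,486 + €50,993 + €2,168 + €36,988 = €198,403 (under)
Week 18–Week 23: €36,794 + €68,486 + €50,993 + €2,168 + €36,988 + €49,549 = €244,978 (under)
Week 19–Week 24: €68,486 + €50,993 + €2,168 + €36,988 + €49,549 + €79,531 = €287,715 (over)
Week 20–Week 25: €50,993 + €2,168 + €36,988 + €49,549 + €79,531 + €150,110 = €369,339 (over)
2 windows exceed the threshold.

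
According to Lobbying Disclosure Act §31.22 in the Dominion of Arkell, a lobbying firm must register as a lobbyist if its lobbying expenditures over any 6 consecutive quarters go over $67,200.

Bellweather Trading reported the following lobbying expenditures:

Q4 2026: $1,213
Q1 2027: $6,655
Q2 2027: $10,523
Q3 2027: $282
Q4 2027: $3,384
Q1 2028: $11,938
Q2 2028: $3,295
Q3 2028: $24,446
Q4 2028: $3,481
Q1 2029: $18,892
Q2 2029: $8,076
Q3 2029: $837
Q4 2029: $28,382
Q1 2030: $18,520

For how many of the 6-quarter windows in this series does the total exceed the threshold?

Q4 2026–Q1 2028: $1,213 + $6,655 + $10,523 + $282 + $3,384 + $11,938 = $33,995 (under)
Q1 2027–Q2 2028: $6,655 + $10,523 + $282 + $3,384 + $11,938 + $3,295 = $36,077 (under)
Q2 2027–Q3 2028: $10,523 + $282 + $3,384 + $11,938 + $3,295 + $24,446 = $53,868 (under)
Q3 2027–Q4 2028: $282 + $3,384 + $11,938 + $3,295 + $24,446 + $3,481 = $46,826 (under)
Q4 2027–Q1 2029: $3,384 + $11,938 + $3,295 + $24,446 + $3,481 + $18,892 = $65,436 (under)
Q1 2028–Q2 2029: $11,938 + $3,295 + $24,446 + $3,481 + $18,892 + $8,076 = $70,128 (over)
Q2 2028–Q3 2029: $3,295 + $24,446 + $3,481 + $18,892 + $8,076 + $837 = $59,027 (under)
Q3 2028–Q4 2029: $24,446 + $3,481 + $18,892 + $8,076 + $837 + $28,382 = $84,114 (over)
Q4 2028–Q1 2030: $3,481 + $18,892 + $8,076 + $837 + $28,382 + $18,520 = $78,188 (over)
3 windows exceed the threshold.

3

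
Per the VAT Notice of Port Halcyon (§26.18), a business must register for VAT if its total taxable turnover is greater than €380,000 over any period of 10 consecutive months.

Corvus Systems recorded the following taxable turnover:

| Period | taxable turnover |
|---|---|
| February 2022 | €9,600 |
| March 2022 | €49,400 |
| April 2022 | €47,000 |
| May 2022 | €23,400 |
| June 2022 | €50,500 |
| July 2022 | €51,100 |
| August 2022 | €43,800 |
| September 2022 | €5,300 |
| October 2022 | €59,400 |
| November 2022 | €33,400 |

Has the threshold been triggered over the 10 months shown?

Total taxable turnover: €9,600 + €49,400 + €47,000 + €23,400 + €50,500 + €51,100 + €43,800 + €5,300 + €59,400 + €33,400 = €372,900.
€372,900 ≤ €380,000, so the threshold is not exceeded.

No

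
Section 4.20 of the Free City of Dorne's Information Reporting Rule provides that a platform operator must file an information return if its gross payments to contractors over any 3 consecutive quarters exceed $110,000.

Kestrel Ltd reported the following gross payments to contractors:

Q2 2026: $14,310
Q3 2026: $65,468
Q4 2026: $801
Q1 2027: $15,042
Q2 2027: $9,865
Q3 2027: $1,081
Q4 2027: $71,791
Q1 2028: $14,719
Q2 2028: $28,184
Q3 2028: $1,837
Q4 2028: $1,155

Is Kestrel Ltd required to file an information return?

Q2 2026–Q4 2026: $14,310 + $65,468 + $801 = $80,579 (under)
Q3 2026–Q1 2027: $65,468 + $801 + $15,042 = $81,311 (under)
Q4 2026–Q2 2027: $801 + $15,042 + $9,865 = $25,708 (under)
Q1 2027–Q3 2027: $15,042 + $9,865 + $1,081 = $25,988 (under)
Q2 2027–Q4 2027: $9,865 + $1,081 + $71,791 = $82,737 (under)
Q3 2027–Q1 2028: $1,081 + $71,791 + $14,719 = $87,591 (under)
Q4 2027–Q2 2028: $71,791 + $14,719 + $28,184 = $114,694 (over)
Q1 2028–Q3 2028: $14,719 + $28,184 + $1,837 = $44,740 (under)
Q2 2028–Q4 2028: $28,184 + $1,837 + $1,155 = $31,176 (under)
At least one window exceeds $110,000.

Yes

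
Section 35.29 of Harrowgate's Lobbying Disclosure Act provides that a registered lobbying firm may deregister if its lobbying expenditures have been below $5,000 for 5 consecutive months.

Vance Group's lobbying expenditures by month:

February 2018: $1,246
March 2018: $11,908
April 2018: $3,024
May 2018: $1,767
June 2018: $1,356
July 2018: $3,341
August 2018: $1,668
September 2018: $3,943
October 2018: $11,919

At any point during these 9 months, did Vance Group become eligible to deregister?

Yes

Months below $5,000: February 2018, April 2018, May 2018, June 2018, July 2018, August 2018, September 2018.
Longest run of consecutive months below the threshold: 6.
6 ≥ 5, so Vance Group became eligible.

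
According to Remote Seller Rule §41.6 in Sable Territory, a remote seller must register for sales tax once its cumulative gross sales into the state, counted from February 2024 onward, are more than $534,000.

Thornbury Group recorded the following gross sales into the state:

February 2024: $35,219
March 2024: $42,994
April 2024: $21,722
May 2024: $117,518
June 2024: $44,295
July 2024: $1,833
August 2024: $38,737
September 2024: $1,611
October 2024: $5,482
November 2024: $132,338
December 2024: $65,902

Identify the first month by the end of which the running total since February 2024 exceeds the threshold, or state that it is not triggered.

Through February 2024: $35,219
Through March 2024: $78,213
Through April 2024: $99,935
Through May 2024: $217,453
Through June 2024: $261,748
Through July 2024: $263,581
Through August 2024: $302,318
Through September 2024: $303,929
Through October 2024: $309,411
Through November 2024: $441,749
Through December 2024: $507,651
Final cumulative total $507,651 ≤ $534,000; the threshold is never exceeded.

Not triggered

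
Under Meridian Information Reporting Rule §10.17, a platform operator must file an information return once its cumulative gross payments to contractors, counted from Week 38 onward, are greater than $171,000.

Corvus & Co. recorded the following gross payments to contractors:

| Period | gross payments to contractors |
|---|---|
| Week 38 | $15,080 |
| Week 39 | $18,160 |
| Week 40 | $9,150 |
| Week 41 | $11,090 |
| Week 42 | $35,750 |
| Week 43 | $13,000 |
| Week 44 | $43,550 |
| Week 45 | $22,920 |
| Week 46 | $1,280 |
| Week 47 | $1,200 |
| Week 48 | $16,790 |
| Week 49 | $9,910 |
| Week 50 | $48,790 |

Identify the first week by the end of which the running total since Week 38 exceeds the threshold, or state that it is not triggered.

Week 47

Through Week 38: $15,080
Through Week 39: $33,240
Through Week 40: $42,390
Through Week 41: $53,480
Through Week 42: $89,230
Through Week 43: $102,230
Through Week 44: $145,780
Through Week 45: $168,700
Through Week 46: $169,980
Through Week 47: $171,180 ← exceeds threshold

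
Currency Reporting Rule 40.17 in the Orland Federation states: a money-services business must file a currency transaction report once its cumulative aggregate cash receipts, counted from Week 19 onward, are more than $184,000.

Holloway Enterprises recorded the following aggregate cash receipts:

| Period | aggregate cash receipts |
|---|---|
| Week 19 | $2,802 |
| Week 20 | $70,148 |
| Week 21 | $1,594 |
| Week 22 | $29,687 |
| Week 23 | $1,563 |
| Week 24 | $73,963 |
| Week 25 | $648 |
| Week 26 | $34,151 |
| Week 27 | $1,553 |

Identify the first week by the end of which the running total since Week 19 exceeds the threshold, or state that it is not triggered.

Through Week 19: $2,802
Through Week 20: $72,950
Through Week 21: $74,544
Through Week 22: $104,231
Through Week 23: $105,794
Through Week 24: $179,757
Through Week 25: $180,405
Through Week 26: $214,556 ← exceeds threshold

Week 26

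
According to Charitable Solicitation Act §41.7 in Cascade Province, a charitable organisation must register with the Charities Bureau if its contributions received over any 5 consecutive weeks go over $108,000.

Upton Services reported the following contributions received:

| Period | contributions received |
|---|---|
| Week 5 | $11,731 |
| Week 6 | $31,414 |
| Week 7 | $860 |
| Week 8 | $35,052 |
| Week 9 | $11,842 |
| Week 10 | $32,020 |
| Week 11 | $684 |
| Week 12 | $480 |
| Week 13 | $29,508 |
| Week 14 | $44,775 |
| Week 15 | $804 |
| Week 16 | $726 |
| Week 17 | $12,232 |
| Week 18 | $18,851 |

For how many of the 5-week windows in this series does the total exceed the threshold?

Week 5–Week 9: $11,731 + $31,414 + $860 + $35,052 + $11,842 = $90,899 (under)
Week 6–Week 10: $31,414 + $860 + $35,052 + $11,842 + $32,020 = $111,188 (over)
Week 7–Week 11: $860 + $35,052 + $11,842 + $32,020 + $684 = $80,458 (under)
Week 8–Week 12: $35,052 + $11,842 + $32,020 + $684 + $480 = $80,078 (under)
Week 9–Week 13: $11,842 + $32,020 + $684 + $480 + $29,508 = $74,534 (under)
Week 10–Week 14: $32,020 + $684 + $480 + $29,508 + $44,775 = $107,467 (under)
Week 11–Week 15: $684 + $480 + $29,508 + $44,775 + $804 = $76,251 (under)
Week 12–Week 16: $480 + $29,508 + $44,775 + $804 + $726 = $76,293 (under)
Week 13–Week 17: $29,508 + $44,775 + $804 + $726 + $12,232 = $88,045 (under)
Week 14–Week 18: $44,775 + $804 + $726 + $12,232 + $18,851 = $77,388 (under)
1 window exceeds the threshold.

1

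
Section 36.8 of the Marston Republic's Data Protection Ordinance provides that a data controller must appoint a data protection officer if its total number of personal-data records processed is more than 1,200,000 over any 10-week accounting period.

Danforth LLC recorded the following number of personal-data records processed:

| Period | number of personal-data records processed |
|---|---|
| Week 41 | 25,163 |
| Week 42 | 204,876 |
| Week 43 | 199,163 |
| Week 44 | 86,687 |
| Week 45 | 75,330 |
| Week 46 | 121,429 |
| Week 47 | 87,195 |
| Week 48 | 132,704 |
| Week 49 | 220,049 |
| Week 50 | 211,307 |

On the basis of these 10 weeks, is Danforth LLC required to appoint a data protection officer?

Yes

Total number of personal-data records processed: 25,163 + 204,876 + 199,163 + 86,687 + 75,330 + 121,429 + 87,195 + 132,704 + 220,049 + 211,307 = 1,363,903.
1,363,903 > 1,200,000, so the threshold is exceeded.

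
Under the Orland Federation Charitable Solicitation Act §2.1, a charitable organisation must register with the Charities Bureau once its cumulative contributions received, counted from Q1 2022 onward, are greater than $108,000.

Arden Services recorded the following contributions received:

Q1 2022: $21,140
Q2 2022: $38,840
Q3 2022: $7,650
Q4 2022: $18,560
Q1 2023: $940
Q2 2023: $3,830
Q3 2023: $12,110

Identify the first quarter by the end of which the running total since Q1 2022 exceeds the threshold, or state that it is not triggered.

Not triggered

Through Q1 2022: $21,140
Through Q2 2022: $59,980
Through Q3 2022: $67,630
Through Q4 2022: $86,190
Through Q1 2023: $87,130
Through Q2 2023: $90,960
Through Q3 2023: $103,070
Final cumulative total $103,070 ≤ $108,000; the threshold is never exceeded.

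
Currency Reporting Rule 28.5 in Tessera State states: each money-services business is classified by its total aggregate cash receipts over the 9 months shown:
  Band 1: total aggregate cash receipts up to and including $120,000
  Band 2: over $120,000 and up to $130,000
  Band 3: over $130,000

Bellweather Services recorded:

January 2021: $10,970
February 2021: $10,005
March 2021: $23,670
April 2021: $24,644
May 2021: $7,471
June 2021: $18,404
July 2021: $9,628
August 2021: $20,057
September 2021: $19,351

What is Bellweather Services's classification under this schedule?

Band 3

Total aggregate cash receipts: $10,970 + $10,005 + $23,670 + $24,644 + $7,471 + $18,404 + $9,628 + $20,057 + $19,351 = $144,200.
$144,200 > $130,000, so Band 3 applies.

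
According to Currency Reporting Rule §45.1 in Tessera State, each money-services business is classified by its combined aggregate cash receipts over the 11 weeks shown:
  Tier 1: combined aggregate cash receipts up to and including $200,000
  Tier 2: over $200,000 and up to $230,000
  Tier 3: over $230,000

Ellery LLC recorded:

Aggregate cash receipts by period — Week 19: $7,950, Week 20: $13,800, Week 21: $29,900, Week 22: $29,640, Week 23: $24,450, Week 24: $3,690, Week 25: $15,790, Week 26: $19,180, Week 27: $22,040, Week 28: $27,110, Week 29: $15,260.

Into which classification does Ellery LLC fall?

Combined aggregate cash receipts: $7,950 + $13,800 + $29,900 + $29,640 + $24,450 + $3,690 + $15,790 + $19,180 + $22,040 + $27,110 + $15,260 = $208,810.
$200,000 < $208,810 ≤ $230,000, so Tier 2 applies.

Tier 2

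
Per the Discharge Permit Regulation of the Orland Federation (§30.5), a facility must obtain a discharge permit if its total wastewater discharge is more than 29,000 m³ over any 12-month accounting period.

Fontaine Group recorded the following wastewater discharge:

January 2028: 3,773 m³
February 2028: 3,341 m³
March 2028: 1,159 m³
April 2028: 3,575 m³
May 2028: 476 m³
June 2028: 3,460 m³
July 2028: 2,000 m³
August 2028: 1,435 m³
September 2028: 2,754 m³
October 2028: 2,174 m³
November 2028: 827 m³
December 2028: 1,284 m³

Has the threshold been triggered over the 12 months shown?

No

Total wastewater discharge: 3,773 m³ + 3,341 m³ + 1,159 m³ + 3,575 m³ + 476 m³ + 3,460 m³ + 2,000 m³ + 1,435 m³ + 2,754 m³ + 2,174 m³ + 827 m³ + 1,284 m³ = 26,258 m³.
26,258 m³ ≤ 29,000 m³, so the threshold is not exceeded.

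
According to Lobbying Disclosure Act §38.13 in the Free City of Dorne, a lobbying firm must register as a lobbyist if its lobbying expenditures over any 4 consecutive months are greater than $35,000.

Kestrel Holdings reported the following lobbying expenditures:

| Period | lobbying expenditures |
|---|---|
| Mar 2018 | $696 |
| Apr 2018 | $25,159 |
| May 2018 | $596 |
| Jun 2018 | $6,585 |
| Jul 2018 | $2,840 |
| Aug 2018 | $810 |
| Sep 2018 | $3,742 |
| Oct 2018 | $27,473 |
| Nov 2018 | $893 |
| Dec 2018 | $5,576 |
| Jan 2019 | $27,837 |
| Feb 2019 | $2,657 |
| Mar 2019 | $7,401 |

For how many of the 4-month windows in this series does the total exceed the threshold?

5

Mar 2018–Jun 2018: $696 + $25,159 + $596 + $6,585 = $33,036 (under)
Apr 2018–Jul 2018: $25,159 + $596 + $6,585 + $2,840 = $35,180 (over)
May 2018–Aug 2018: $596 + $6,585 + $2,840 + $810 = $10,831 (under)
Jun 2018–Sep 2018: $6,585 + $2,840 + $810 + $3,742 = $13,977 (under)
Jul 2018–Oct 2018: $2,840 + $810 + $3,742 + $27,473 = $34,865 (under)
Aug 2018–Nov 2018: $810 + $3,742 + $27,473 + $893 = $32,918 (under)
Sep 2018–Dec 2018: $3,742 + $27,473 + $893 + $5,576 = $37,684 (over)
Oct 2018–Jan 2019: $27,473 + $893 + $5,576 + $27,837 = $61,779 (over)
Nov 2018–Feb 2019: $893 + $5,576 + $27,837 + $2,657 = $36,963 (over)
Dec 2018–Mar 2019: $5,576 + $27,837 + $2,657 + $7,401 = $43,471 (over)
5 windows exceed the threshold.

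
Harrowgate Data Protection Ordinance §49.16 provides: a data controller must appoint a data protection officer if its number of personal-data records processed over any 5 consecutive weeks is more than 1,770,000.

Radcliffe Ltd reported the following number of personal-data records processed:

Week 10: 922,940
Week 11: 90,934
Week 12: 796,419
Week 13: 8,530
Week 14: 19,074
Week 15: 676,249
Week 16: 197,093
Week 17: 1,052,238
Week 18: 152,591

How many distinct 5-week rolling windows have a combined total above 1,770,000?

Week 10–Week 14: 922,940 + 90,934 + 796,419 + 8,530 + 19,074 = 1,837,897 (over)
Week 11–Week 15: 90,934 + 796,419 + 8,530 + 19,074 + 676,249 = 1,591,206 (under)
Week 12–Week 16: 796,419 + 8,530 + 19,074 + 676,249 + 197,093 = 1,697,365 (under)
Week 13–Week 17: 8,530 + 19,074 + 676,249 + 197,093 + 1,052,238 = 1,953,184 (over)
Week 14–Week 18: 19,074 + 676,249 + 197,093 + 1,052,238 + 152,591 = 2,097,245 (over)
3 windows exceed the threshold.

3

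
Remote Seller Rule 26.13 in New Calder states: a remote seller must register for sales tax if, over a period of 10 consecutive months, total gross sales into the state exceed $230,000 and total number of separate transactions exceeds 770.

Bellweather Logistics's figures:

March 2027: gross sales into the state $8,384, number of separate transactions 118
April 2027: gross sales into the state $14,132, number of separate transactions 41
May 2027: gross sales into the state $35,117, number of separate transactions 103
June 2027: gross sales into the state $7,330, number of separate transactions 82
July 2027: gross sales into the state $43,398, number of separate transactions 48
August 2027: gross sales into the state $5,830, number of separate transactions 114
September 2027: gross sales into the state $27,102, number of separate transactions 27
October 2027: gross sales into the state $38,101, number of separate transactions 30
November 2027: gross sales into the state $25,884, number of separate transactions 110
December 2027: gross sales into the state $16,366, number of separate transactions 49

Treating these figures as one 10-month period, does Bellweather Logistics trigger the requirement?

No

Total gross sales into the state: $8,384 + $14,132 + $35,117 + $7,330 + $43,398 + $5,830 + $27,102 + $38,101 + $25,884 + $16,366 = $221,644 (≤ $230,000).
Total number of separate transactions: 118 + 41 + 103 + 82 + 48 + 114 + 27 + 30 + 110 + 49 = 722 (≤ 770).
The test is 'and': the rule requires both, and at least one is not exceeded.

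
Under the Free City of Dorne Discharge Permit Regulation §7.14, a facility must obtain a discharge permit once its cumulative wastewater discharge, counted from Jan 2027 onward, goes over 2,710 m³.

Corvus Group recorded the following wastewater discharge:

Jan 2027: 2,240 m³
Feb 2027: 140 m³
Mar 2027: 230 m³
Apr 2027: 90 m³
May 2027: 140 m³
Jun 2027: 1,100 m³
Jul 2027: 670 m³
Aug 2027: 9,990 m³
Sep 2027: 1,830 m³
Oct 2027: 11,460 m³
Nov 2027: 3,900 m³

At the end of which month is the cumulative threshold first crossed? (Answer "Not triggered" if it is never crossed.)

Through Jan 2027: 2,240 m³
Through Feb 2027: 2,380 m³
Through Mar 2027: 2,610 m³
Through Apr 2027: 2,700 m³
Through May 2027: 2,840 m³ ← exceeds threshold

May 2027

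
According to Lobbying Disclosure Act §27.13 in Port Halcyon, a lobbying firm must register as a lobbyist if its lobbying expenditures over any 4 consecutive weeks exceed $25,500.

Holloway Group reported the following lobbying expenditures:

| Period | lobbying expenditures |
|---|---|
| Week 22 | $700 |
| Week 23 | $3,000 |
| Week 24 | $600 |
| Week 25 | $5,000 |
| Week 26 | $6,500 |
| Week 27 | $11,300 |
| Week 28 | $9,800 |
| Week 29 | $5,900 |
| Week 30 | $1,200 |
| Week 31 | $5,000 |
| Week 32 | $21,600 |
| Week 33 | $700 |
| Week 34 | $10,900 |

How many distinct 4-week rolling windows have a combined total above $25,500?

6

Week 22–Week 25: $700 + $3,000 + $600 + $5,000 = $9,300 (under)
Week 23–Week 26: $3,000 + $600 + $5,000 + $6,500 = $15,100 (under)
Week 24–Week 27: $600 + $5,000 + $6,500 + $11,300 = $23,400 (under)
Week 25–Week 28: $5,000 + $6,500 + $11,300 + $9,800 = $32,600 (over)
Week 26–Week 29: $6,500 + $11,300 + $9,800 + $5,900 = $33,500 (over)
Week 27–Week 30: $11,300 + $9,800 + $5,900 + $1,200 = $28,200 (over)
Week 28–Week 31: $9,800 + $5,900 + $1,200 + $5,000 = $21,900 (under)
Week 29–Week 32: $5,900 + $1,200 + $5,000 + $21,600 = $33,700 (over)
Week 30–Week 33: $1,200 + $5,000 + $21,600 + $700 = $28,500 (over)
Week 31–Week 34: $5,000 + $21,600 + $700 + $10,900 = $38,200 (over)
6 windows exceed the threshold.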